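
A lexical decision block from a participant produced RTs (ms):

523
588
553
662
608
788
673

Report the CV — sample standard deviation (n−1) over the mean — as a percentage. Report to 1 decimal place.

n = 7, Σ = 4395, M = 627.8571
Σ(x−M)² = 47430.857; s = √(47430.857/6) = 88.9109
CV = 88.9109 / 627.8571 = 0.14161 = 14.161%

14.2%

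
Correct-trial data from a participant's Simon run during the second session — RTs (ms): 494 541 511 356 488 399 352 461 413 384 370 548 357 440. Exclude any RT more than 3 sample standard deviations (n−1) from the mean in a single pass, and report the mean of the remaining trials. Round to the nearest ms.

n = 14, ΣRT = 6114, M = 436.714
Σ(x−M)² = 64550.86; s = √(64550.86/13) = 70.466
Cutoffs: 436.714 ± 3·70.466 → [225.3, 648.1]
No RTs fall outside the cutoffs; all 14 retained. Mean = 6114/14 = 436.714

437 ms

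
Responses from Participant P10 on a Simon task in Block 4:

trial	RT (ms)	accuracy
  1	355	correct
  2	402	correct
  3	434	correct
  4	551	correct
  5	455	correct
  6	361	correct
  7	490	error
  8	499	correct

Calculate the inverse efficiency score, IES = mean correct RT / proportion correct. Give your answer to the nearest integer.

499 ms

Correct trials (n=7): 355, 402, 434, 551, 455, 361, 499
Mean correct RT = 3057/7 = 436.7143 ms
Proportion correct = 7/8
IES = 436.7143 / (7/8) = 499.102 ms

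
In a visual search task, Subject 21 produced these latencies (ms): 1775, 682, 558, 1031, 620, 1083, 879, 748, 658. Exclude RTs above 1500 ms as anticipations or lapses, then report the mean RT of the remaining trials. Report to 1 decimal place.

782.4 ms

Excluded: 1775
Retained (n=8): Σ = 6259
Mean = 6259/8 = 782.3750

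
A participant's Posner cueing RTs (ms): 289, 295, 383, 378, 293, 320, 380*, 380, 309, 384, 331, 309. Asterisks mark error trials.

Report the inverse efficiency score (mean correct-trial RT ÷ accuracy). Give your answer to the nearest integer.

Correct trials (n=11): 289, 295, 383, 378, 293, 320, 380, 309, 384, 331, 309
Mean correct RT = 3671/11 = 333.7273 ms
Proportion correct = 11/12
IES = 333.7273 / (11/12) = 364.066 ms

364 ms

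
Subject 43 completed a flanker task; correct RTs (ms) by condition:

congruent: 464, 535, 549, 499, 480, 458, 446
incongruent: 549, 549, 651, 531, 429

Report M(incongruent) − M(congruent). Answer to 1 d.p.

51.7 ms

M(congruent) = 3431/7 = 490.143
M(incongruent) = 2709/5 = 541.800
Difference = 541.800 − 490.143 = 51.657 ms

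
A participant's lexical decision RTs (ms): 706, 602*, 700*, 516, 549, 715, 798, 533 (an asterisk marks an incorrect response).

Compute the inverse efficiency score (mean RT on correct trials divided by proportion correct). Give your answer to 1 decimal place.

848.2 ms

Correct trials (n=6): 706, 516, 549, 715, 798, 533
Mean correct RT = 3817/6 = 636.1667 ms
Proportion correct = 6/8
IES = 636.1667 / (6/8) = 848.222 ms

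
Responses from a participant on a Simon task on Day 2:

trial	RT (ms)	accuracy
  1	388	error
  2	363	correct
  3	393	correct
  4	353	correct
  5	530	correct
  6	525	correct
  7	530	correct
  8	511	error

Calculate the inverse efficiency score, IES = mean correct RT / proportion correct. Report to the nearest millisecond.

599 ms

Correct trials (n=6): 363, 393, 353, 530, 525, 530
Mean correct RT = 2694/6 = 449.0000 ms
Proportion correct = 6/8
IES = 449.0000 / (6/8) = 598.667 ms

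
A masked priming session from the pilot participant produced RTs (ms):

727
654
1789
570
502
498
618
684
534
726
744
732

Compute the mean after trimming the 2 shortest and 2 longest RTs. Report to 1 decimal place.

655.6 ms

Sorted: 498, 502, 534, 570, 618, 654, 684, 726, 727, 732, 744, 1789
Drop lowest 2 (498, 502) and highest 2 (744, 1789)
Remaining (n=8): Σ = 5245, mean = 5245/8 = 655.625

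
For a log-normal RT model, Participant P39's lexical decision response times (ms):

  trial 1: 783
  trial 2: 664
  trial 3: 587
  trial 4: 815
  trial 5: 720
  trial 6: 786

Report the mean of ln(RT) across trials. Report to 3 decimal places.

ln(RT): 6.6631, 6.4983, 6.3750, 6.7032, 6.5793, 6.6670
Σ ln(RT) = 39.4858
Mean = 39.4858/6 = 6.58097

6.581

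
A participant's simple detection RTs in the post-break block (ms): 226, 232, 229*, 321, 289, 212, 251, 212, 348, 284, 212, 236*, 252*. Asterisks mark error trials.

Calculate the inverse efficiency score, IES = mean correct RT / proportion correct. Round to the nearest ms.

336 ms

Correct trials (n=10): 226, 232, 321, 289, 212, 251, 212, 348, 284, 212
Mean correct RT = 2587/10 = 258.7000 ms
Proportion correct = 10/13
IES = 258.7000 / (10/13) = 336.310 ms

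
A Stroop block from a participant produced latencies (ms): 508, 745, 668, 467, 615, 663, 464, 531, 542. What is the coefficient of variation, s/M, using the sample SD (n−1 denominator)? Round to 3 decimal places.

n = 9, Σ = 5203, M = 578.1111
Σ(x−M)² = 78304.889; s = √(78304.889/8) = 98.9349
CV = 98.9349 / 578.1111 = 0.17113

0.171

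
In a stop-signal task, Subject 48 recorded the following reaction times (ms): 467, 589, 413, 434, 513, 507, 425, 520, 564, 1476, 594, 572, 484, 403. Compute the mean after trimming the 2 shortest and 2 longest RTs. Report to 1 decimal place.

Sorted: 403, 413, 425, 434, 467, 484, 507, 513, 520, 564, 572, 589, 594, 1476
Drop lowest 2 (403, 413) and highest 2 (594, 1476)
Remaining (n=10): Σ = 5075, mean = 5075/10 = 507.500

507.5 ms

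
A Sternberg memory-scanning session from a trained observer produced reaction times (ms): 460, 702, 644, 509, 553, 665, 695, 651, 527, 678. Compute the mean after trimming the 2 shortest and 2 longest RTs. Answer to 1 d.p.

619.7 ms

Sorted: 460, 509, 527, 553, 644, 651, 665, 678, 695, 702
Drop lowest 2 (460, 509) and highest 2 (695, 702)
Remaining (n=6): Σ = 3718, mean = 3718/6 = 619.667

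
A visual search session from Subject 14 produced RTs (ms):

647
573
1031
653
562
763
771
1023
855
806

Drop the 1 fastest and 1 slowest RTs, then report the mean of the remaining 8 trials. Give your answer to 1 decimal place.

Sorted: 562, 573, 647, 653, 763, 771, 806, 855, 1023, 1031
Drop lowest 1 (562) and highest 1 (1031)
Remaining (n=8): Σ = 6091, mean = 6091/8 = 761.375

761.4 ms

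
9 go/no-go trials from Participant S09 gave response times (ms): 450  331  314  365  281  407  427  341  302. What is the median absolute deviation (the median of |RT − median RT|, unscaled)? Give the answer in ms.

39 ms

Sorted: 281, 302, 314, 331, 341, 365, 407, 427, 450 → median = 341
|x − 341|: 109, 10, 27, 24, 60, 66, 86, 0, 39
Sorted deviations: 0, 10, 24, 27, 39, 60, 66, 86, 109 → MAD = 39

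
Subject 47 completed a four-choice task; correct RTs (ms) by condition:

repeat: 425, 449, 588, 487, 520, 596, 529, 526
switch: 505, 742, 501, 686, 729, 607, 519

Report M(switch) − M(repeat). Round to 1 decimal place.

97.7 ms

M(repeat) = 4120/8 = 515.000
M(switch) = 4289/7 = 612.714
Difference = 612.714 − 515.000 = 97.714 ms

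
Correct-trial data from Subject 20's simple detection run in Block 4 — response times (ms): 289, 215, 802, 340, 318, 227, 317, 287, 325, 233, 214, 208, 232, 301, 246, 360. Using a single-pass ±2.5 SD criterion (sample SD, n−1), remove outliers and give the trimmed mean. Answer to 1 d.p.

n = 16, ΣRT = 4914, M = 307.125
Σ(x−M)² = 298363.75; s = √(298363.75/15) = 141.035
Cutoffs: 307.125 ± 2.5·141.035 → [-45.5, 659.7]
Outside: 802 → excluded.
Retained (n=15): Σ = 4112, mean = 4112/15 = 274.133

274.1 ms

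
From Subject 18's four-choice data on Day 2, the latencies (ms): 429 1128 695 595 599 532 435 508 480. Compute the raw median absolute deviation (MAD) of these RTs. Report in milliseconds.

67 ms

Sorted: 429, 435, 480, 508, 532, 595, 599, 695, 1128 → median = 532
|x − 532|: 103, 596, 163, 63, 67, 0, 97, 24, 52
Sorted deviations: 0, 24, 52, 63, 67, 97, 103, 163, 596 → MAD = 67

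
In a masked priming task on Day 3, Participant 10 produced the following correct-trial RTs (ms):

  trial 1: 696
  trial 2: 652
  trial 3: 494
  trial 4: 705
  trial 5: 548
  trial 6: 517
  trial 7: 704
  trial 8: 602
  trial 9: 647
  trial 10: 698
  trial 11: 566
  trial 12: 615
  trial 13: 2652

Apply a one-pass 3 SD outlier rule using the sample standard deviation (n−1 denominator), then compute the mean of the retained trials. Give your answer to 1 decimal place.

620.3 ms

n = 13, ΣRT = 10096, M = 776.615
Σ(x−M)² = 3872983.08; s = √(3872983.08/12) = 568.110
Cutoffs: 776.615 ± 3·568.110 → [-927.7, 2480.9]
Outside: 2652 → excluded.
Retained (n=12): Σ = 7444, mean = 7444/12 = 620.333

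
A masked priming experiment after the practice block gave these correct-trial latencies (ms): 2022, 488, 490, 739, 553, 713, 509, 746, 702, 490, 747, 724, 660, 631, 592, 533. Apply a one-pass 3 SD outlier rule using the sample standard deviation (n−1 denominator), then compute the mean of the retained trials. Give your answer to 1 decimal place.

621.1 ms

n = 16, ΣRT = 11339, M = 708.688
Σ(x−M)² = 1990219.44; s = √(1990219.44/15) = 364.254
Cutoffs: 708.688 ± 3·364.254 → [-384.1, 1801.5]
Outside: 2022 → excluded.
Retained (n=15): Σ = 9317, mean = 9317/15 = 621.133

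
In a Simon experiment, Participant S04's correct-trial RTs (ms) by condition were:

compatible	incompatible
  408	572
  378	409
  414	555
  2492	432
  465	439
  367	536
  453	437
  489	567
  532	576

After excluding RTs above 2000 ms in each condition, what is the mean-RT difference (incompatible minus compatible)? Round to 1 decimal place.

64.3 ms

compatible: exclude 2492
M(compatible) = 3506/8 = 438.250
M(incompatible) = 4523/9 = 502.556
Difference = 502.556 − 438.250 = 64.306 ms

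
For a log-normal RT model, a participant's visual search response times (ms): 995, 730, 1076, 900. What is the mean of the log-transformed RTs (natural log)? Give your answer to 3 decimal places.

6.820

ln(RT): 6.9027, 6.5930, 6.9810, 6.8024
Σ ln(RT) = 27.2792
Mean = 27.2792/4 = 6.81980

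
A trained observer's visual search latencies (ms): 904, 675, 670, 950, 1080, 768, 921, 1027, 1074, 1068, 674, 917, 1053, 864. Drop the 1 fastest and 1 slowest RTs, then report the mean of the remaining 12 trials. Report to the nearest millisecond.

Sorted: 670, 674, 675, 768, 864, 904, 917, 921, 950, 1027, 1053, 1068, 1074, 1080
Drop lowest 1 (670) and highest 1 (1080)
Remaining (n=12): Σ = 10895, mean = 10895/12 = 907.917

908 ms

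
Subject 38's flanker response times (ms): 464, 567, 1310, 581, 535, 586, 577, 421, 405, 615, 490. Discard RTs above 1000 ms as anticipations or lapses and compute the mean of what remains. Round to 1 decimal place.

524.1 ms

Excluded: 1310
Retained (n=10): Σ = 5241
Mean = 5241/10 = 524.1000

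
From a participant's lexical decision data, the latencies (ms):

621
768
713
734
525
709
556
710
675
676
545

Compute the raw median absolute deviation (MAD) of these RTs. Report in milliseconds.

55 ms

Sorted: 525, 545, 556, 621, 675, 676, 709, 710, 713, 734, 768 → median = 676
|x − 676|: 55, 92, 37, 58, 151, 33, 120, 34, 1, 0, 131
Sorted deviations: 0, 1, 33, 34, 37, 55, 58, 92, 120, 131, 151 → MAD = 55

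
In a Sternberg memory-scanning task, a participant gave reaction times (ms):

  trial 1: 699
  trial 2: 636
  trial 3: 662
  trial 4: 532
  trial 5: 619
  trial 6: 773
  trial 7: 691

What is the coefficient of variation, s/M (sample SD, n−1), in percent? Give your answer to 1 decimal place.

11.4%

n = 7, Σ = 4612, M = 658.8571
Σ(x−M)² = 33886.857; s = √(33886.857/6) = 75.1519
CV = 75.1519 / 658.8571 = 0.11406 = 11.406%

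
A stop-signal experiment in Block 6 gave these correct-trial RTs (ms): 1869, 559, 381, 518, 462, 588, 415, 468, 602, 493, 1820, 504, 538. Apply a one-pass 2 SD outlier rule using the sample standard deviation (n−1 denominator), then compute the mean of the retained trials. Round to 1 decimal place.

n = 13, ΣRT = 9217, M = 709.000
Σ(x−M)² = 3096024.00; s = √(3096024.00/12) = 507.939
Cutoffs: 709.000 ± 2·507.939 → [-306.9, 1724.9]
Outside: 1820, 1869 → excluded.
Retained (n=11): Σ = 5528, mean = 5528/11 = 502.545

502.5 ms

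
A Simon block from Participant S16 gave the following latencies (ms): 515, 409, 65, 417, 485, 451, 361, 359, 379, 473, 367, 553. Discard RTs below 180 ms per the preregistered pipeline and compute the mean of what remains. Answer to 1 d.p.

433.5 ms

Excluded: 65
Retained (n=11): Σ = 4769
Mean = 4769/11 = 433.5455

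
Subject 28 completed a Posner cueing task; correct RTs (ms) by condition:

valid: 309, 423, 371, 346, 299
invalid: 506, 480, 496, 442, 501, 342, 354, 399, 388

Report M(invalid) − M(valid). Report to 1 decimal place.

M(valid) = 1748/5 = 349.600
M(invalid) = 3908/9 = 434.222
Difference = 434.222 − 349.600 = 84.622 ms

84.6 ms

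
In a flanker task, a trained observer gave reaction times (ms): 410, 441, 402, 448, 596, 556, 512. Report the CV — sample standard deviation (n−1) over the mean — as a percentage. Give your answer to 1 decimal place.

n = 7, Σ = 3365, M = 480.7143
Σ(x−M)² = 33781.429; s = √(33781.429/6) = 75.0349
CV = 75.0349 / 480.7143 = 0.15609 = 15.609%

15.6%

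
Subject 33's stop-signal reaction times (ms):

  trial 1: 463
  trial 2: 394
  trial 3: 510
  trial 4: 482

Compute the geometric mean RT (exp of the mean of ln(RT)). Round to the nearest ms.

460 ms

ln(RT): 6.1377, 5.9764, 6.2344, 6.1779
Mean ln(RT) = 24.5264/4 = 6.13161
Geometric mean = exp(6.13161) = 460.18 ms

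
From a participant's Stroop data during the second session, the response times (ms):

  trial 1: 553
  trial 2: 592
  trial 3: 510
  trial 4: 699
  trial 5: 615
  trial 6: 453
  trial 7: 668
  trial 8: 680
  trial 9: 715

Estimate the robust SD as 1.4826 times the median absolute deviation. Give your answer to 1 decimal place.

Sorted: 453, 510, 553, 592, 615, 668, 680, 699, 715 → median = 615
|x − 615| sorted: 0, 23, 53, 62, 65, 84, 100, 105, 162 → MAD = 65
Robust SD ≈ 1.4826 × 65 = 96.369

96.4 ms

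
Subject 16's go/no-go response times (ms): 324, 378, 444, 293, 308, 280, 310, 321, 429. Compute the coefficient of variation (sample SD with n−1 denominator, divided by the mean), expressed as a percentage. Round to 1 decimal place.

17.4%

n = 9, Σ = 3087, M = 343.0000
Σ(x−M)² = 28450.000; s = √(28450.000/8) = 59.6343
CV = 59.6343 / 343.0000 = 0.17386 = 17.386%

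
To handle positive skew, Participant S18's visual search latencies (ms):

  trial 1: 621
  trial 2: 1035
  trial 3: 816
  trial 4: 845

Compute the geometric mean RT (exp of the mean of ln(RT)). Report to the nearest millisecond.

ln(RT): 6.4313, 6.9422, 6.7044, 6.7393
Mean ln(RT) = 26.8172/4 = 6.70431
Geometric mean = exp(6.70431) = 815.91 ms

816 ms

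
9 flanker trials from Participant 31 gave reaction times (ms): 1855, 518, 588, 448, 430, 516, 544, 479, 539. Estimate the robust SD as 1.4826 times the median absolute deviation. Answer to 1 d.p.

Sorted: 430, 448, 479, 516, 518, 539, 544, 588, 1855 → median = 518
|x − 518| sorted: 0, 2, 21, 26, 39, 70, 70, 88, 1337 → MAD = 39
Robust SD ≈ 1.4826 × 39 = 57.821

57.8 ms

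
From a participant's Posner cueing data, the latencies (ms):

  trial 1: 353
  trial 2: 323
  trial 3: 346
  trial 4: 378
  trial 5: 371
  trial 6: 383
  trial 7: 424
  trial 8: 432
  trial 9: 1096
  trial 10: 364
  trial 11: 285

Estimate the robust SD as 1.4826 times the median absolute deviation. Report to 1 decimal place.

37.1 ms

Sorted: 285, 323, 346, 353, 364, 371, 378, 383, 424, 432, 1096 → median = 371
|x − 371| sorted: 0, 7, 7, 12, 18, 25, 48, 53, 61, 86, 725 → MAD = 25
Robust SD ≈ 1.4826 × 25 = 37.065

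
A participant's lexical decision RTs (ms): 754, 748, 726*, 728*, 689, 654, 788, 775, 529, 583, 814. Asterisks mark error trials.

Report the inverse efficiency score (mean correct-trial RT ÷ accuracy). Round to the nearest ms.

860 ms

Correct trials (n=9): 754, 748, 689, 654, 788, 775, 529, 583, 814
Mean correct RT = 6334/9 = 703.7778 ms
Proportion correct = 9/11
IES = 703.7778 / (9/11) = 860.173 ms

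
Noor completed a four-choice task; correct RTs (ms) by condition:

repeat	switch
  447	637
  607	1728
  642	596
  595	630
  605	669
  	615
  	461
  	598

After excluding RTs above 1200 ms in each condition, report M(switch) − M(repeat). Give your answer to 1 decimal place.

21.7 ms

switch: exclude 1728
M(repeat) = 2896/5 = 579.200
M(switch) = 4206/7 = 600.857
Difference = 600.857 − 579.200 = 21.657 ms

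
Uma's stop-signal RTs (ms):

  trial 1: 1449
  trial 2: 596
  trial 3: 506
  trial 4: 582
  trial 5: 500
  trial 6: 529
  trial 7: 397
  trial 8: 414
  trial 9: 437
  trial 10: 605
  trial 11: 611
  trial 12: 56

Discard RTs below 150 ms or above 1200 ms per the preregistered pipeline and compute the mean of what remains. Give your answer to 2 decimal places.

Excluded: 56, 1449
Retained (n=10): Σ = 5177
Mean = 5177/10 = 517.7000

517.70 ms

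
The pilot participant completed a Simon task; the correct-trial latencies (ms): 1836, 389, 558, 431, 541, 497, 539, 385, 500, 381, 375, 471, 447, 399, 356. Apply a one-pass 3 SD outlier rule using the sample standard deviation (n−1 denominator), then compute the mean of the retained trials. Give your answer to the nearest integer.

448 ms

n = 15, ΣRT = 8105, M = 540.333
Σ(x−M)² = 1861749.33; s = √(1861749.33/14) = 364.667
Cutoffs: 540.333 ± 3·364.667 → [-553.7, 1634.3]
Outside: 1836 → excluded.
Retained (n=14): Σ = 6269, mean = 6269/14 = 447.786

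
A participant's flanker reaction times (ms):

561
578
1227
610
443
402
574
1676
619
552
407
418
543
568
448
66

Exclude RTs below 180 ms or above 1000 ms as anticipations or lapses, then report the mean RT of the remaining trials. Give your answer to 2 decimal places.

517.15 ms

Excluded: 66, 1227, 1676
Retained (n=13): Σ = 6723
Mean = 6723/13 = 517.1538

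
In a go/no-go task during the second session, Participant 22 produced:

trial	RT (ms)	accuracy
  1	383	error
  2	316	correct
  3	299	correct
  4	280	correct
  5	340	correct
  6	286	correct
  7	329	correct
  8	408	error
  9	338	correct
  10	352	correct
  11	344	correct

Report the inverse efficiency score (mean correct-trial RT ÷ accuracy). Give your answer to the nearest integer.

392 ms

Correct trials (n=9): 316, 299, 280, 340, 286, 329, 338, 352, 344
Mean correct RT = 2884/9 = 320.4444 ms
Proportion correct = 9/11
IES = 320.4444 / (9/11) = 391.654 ms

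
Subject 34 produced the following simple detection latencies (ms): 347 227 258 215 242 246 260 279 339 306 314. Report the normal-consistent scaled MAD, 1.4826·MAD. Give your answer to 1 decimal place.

48.9 ms

Sorted: 215, 227, 242, 246, 258, 260, 279, 306, 314, 339, 347 → median = 260
|x − 260| sorted: 0, 2, 14, 18, 19, 33, 45, 46, 54, 79, 87 → MAD = 33
Robust SD ≈ 1.4826 × 33 = 48.926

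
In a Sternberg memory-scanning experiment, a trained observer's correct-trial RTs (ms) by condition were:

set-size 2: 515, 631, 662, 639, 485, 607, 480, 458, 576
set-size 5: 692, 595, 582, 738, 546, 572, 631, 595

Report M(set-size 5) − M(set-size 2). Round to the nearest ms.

M(set-size 2) = 5053/9 = 561.444
M(set-size 5) = 4951/8 = 618.875
Difference = 618.875 − 561.444 = 57.431 ms

57 ms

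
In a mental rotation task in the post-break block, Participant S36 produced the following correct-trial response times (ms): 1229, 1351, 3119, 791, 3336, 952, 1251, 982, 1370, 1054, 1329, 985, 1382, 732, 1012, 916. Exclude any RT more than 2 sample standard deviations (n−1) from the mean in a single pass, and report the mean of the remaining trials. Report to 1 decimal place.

n = 16, ΣRT = 21791, M = 1361.938
Σ(x−M)² = 8609258.94; s = √(8609258.94/15) = 757.595
Cutoffs: 1361.938 ± 2·757.595 → [-153.3, 2877.1]
Outside: 3119, 3336 → excluded.
Retained (n=14): Σ = 15336, mean = 15336/14 = 1095.429

1095.4 ms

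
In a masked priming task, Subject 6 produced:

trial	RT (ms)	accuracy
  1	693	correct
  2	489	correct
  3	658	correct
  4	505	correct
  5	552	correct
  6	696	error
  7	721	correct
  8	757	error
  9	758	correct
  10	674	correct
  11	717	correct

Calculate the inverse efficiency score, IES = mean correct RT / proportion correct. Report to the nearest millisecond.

Correct trials (n=9): 693, 489, 658, 505, 552, 721, 758, 674, 717
Mean correct RT = 5767/9 = 640.7778 ms
Proportion correct = 9/11
IES = 640.7778 / (9/11) = 783.173 ms

783 ms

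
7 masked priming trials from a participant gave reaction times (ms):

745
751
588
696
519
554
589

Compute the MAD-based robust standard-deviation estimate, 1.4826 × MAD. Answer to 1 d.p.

103.8 ms

Sorted: 519, 554, 588, 589, 696, 745, 751 → median = 589
|x − 589| sorted: 0, 1, 35, 70, 107, 156, 162 → MAD = 70
Robust SD ≈ 1.4826 × 70 = 103.782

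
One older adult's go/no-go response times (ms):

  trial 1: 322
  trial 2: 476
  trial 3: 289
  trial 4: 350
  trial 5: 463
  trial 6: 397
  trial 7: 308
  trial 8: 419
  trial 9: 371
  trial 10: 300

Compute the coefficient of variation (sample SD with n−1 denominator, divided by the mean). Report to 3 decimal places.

n = 10, Σ = 3695, M = 369.5000
Σ(x−M)² = 41022.500; s = √(41022.500/9) = 67.5134
CV = 67.5134 / 369.5000 = 0.18272

0.183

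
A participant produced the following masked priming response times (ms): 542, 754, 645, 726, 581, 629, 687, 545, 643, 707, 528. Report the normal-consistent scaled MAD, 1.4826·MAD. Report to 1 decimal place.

Sorted: 528, 542, 545, 581, 629, 643, 645, 687, 707, 726, 754 → median = 643
|x − 643| sorted: 0, 2, 14, 44, 62, 64, 83, 98, 101, 111, 115 → MAD = 64
Robust SD ≈ 1.4826 × 64 = 94.886

94.9 ms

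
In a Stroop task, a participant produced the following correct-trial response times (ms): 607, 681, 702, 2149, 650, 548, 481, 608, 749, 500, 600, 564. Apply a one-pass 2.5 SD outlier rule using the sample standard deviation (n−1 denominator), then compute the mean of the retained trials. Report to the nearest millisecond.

n = 12, ΣRT = 8839, M = 736.583
Σ(x−M)² = 2245480.92; s = √(2245480.92/11) = 451.813
Cutoffs: 736.583 ± 2.5·451.813 → [-392.9, 1866.1]
Outside: 2149 → excluded.
Retained (n=11): Σ = 6690, mean = 6690/11 = 608.182

608 ms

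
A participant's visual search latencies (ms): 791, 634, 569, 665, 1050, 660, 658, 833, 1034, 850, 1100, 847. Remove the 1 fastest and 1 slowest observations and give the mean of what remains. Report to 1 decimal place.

802.2 ms

Sorted: 569, 634, 658, 660, 665, 791, 833, 847, 850, 1034, 1050, 1100
Drop lowest 1 (569) and highest 1 (1100)
Remaining (n=10): Σ = 8022, mean = 8022/10 = 802.200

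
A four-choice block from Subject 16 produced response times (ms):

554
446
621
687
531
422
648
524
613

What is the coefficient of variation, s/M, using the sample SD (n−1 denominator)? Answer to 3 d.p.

0.160

n = 9, Σ = 5046, M = 560.6667
Σ(x−M)² = 64612.000; s = √(64612.000/8) = 89.8693
CV = 89.8693 / 560.6667 = 0.16029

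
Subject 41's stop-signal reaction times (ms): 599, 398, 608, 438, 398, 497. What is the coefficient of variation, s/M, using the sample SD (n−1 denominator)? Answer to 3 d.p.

0.195

n = 6, Σ = 2938, M = 489.6667
Σ(x−M)² = 45485.333; s = √(45485.333/5) = 95.3785
CV = 95.3785 / 489.6667 = 0.19478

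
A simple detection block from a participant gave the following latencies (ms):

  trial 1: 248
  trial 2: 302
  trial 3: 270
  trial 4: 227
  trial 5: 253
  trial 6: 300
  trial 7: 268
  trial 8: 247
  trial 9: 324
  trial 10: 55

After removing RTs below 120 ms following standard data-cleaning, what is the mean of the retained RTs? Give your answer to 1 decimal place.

Excluded: 55
Retained (n=9): Σ = 2439
Mean = 2439/9 = 271.0000

271.0 ms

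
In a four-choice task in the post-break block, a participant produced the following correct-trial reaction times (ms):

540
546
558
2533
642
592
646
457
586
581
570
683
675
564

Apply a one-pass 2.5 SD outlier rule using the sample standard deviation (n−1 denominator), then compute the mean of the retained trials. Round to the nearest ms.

588 ms

n = 14, ΣRT = 10173, M = 726.643
Σ(x−M)² = 3559891.21; s = √(3559891.21/13) = 523.295
Cutoffs: 726.643 ± 2.5·523.295 → [-581.6, 2034.9]
Outside: 2533 → excluded.
Retained (n=13): Σ = 7640, mean = 7640/13 = 587.692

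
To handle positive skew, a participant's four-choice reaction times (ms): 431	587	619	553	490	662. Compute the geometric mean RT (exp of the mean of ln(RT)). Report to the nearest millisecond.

ln(RT): 6.0661, 6.3750, 6.4281, 6.3154, 6.1944, 6.4953
Mean ln(RT) = 37.8743/6 = 6.31238
Geometric mean = exp(6.31238) = 551.35 ms

551 ms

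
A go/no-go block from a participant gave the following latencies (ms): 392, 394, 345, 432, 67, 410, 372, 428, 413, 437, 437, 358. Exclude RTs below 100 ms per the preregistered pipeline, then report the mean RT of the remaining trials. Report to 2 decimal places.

Excluded: 67
Retained (n=11): Σ = 4418
Mean = 4418/11 = 401.6364

401.64 ms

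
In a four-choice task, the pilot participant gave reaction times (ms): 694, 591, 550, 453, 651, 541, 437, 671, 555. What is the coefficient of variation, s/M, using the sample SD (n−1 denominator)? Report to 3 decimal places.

n = 9, Σ = 5143, M = 571.4444
Σ(x−M)² = 65404.222; s = √(65404.222/8) = 90.4186
CV = 90.4186 / 571.4444 = 0.15823

0.158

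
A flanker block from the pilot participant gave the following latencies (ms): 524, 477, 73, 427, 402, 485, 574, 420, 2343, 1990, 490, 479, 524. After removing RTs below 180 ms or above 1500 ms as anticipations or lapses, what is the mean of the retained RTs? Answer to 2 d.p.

Excluded: 73, 1990, 2343
Retained (n=10): Σ = 4802
Mean = 4802/10 = 480.2000

480.20 ms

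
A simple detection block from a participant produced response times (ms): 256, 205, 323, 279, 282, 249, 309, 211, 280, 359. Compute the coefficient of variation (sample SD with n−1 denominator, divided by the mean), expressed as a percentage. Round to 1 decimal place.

n = 10, Σ = 2753, M = 275.3000
Σ(x−M)² = 20638.100; s = √(20638.100/9) = 47.8866
CV = 47.8866 / 275.3000 = 0.17394 = 17.394%

17.4%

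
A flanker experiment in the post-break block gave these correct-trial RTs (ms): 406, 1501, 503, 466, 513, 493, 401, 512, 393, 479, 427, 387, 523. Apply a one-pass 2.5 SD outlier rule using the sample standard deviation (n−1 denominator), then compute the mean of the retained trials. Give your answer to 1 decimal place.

n = 13, ΣRT = 7004, M = 538.769
Σ(x−M)² = 1033142.31; s = √(1033142.31/12) = 293.420
Cutoffs: 538.769 ± 2.5·293.420 → [-194.8, 1272.3]
Outside: 1501 → excluded.
Retained (n=12): Σ = 5503, mean = 5503/12 = 458.583

458.6 ms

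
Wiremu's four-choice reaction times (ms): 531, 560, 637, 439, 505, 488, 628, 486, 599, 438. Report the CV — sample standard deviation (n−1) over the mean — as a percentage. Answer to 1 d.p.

n = 10, Σ = 5311, M = 531.1000
Σ(x−M)² = 47772.900; s = √(47772.900/9) = 72.8567
CV = 72.8567 / 531.1000 = 0.13718 = 13.718%

13.7%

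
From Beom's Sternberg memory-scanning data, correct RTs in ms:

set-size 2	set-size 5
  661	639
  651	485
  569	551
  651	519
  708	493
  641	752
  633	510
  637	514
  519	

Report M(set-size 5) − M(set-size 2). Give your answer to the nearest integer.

M(set-size 2) = 5670/9 = 630.000
M(set-size 5) = 4463/8 = 557.875
Difference = 557.875 − 630.000 = -72.125 ms

-72 ms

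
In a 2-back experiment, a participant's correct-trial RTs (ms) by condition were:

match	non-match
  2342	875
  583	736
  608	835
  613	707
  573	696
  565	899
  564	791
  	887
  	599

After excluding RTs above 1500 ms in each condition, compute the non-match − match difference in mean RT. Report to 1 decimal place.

match: exclude 2342
M(match) = 3506/6 = 584.333
M(non-match) = 7025/9 = 780.556
Difference = 780.556 − 584.333 = 196.222 ms

196.2 ms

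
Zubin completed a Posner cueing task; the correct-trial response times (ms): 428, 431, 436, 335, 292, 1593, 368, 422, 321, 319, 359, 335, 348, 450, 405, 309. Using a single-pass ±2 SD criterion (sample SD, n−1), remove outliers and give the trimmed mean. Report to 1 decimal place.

n = 16, ΣRT = 7151, M = 446.938
Σ(x−M)² = 1440654.94; s = √(1440654.94/15) = 309.909
Cutoffs: 446.938 ± 2·309.909 → [-172.9, 1066.8]
Outside: 1593 → excluded.
Retained (n=15): Σ = 5558, mean = 5558/15 = 370.533

370.5 ms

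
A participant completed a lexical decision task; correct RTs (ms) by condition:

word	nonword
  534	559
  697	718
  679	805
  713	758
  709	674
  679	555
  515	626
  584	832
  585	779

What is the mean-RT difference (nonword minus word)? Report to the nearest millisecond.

M(word) = 5695/9 = 632.778
M(nonword) = 6306/9 = 700.667
Difference = 700.667 − 632.778 = 67.889 ms

68 ms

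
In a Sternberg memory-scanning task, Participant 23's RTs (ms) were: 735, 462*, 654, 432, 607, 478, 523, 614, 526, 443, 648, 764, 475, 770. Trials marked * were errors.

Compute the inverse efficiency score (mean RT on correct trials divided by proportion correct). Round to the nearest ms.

Correct trials (n=13): 735, 654, 432, 607, 478, 523, 614, 526, 443, 648, 764, 475, 770
Mean correct RT = 7669/13 = 589.9231 ms
Proportion correct = 13/14
IES = 589.9231 / (13/14) = 635.302 ms

635 ms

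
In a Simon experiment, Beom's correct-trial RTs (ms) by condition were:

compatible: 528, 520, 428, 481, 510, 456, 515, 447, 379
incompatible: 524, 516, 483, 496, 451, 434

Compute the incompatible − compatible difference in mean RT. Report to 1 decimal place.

M(compatible) = 4264/9 = 473.778
M(incompatible) = 2904/6 = 484.000
Difference = 484.000 − 473.778 = 10.222 ms

10.2 ms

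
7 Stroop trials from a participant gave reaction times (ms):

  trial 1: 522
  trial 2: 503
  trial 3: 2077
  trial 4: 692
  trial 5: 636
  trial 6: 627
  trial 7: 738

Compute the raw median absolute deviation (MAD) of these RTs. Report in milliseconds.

102 ms

Sorted: 503, 522, 627, 636, 692, 738, 2077 → median = 636
|x − 636|: 114, 133, 1441, 56, 0, 9, 102
Sorted deviations: 0, 9, 56, 102, 114, 133, 1441 → MAD = 102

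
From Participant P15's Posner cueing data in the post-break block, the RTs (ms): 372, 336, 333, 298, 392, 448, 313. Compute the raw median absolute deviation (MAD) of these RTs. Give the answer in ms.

36 ms

Sorted: 298, 313, 333, 336, 372, 392, 448 → median = 336
|x − 336|: 36, 0, 3, 38, 56, 112, 23
Sorted deviations: 0, 3, 23, 36, 38, 56, 112 → MAD = 36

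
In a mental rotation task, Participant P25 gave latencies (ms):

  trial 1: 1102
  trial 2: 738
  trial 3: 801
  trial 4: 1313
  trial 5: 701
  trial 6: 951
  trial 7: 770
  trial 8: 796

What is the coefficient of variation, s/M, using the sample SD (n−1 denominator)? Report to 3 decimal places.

n = 8, Σ = 7172, M = 896.5000
Σ(x−M)² = 317238.000; s = √(317238.000/7) = 212.8843
CV = 212.8843 / 896.5000 = 0.23746

0.237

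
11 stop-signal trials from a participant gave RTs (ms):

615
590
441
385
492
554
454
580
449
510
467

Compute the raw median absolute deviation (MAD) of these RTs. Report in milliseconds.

Sorted: 385, 441, 449, 454, 467, 492, 510, 554, 580, 590, 615 → median = 492
|x − 492|: 123, 98, 51, 107, 0, 62, 38, 88, 43, 18, 25
Sorted deviations: 0, 18, 25, 38, 43, 51, 62, 88, 98, 107, 123 → MAD = 51

51 ms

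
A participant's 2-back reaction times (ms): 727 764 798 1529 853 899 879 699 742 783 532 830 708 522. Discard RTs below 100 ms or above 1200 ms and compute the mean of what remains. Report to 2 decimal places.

Excluded: 1529
Retained (n=13): Σ = 9736
Mean = 9736/13 = 748.9231

748.92 ms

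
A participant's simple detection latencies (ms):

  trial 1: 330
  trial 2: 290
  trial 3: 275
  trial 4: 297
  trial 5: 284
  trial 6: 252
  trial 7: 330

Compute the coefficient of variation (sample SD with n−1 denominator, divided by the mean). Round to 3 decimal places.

0.097

n = 7, Σ = 2058, M = 294.0000
Σ(x−M)² = 4842.000; s = √(4842.000/6) = 28.4077
CV = 28.4077 / 294.0000 = 0.09662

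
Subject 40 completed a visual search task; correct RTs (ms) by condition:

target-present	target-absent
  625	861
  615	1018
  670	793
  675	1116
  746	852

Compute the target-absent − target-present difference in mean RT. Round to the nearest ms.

262 ms

M(target-present) = 3331/5 = 666.200
M(target-absent) = 4640/5 = 928.000
Difference = 928.000 − 666.200 = 261.800 ms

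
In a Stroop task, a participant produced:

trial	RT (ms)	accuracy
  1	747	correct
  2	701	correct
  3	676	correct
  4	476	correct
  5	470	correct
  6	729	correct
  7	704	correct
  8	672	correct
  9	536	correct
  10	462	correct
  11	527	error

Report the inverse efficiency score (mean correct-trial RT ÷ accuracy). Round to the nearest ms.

679 ms

Correct trials (n=10): 747, 701, 676, 476, 470, 729, 704, 672, 536, 462
Mean correct RT = 6173/10 = 617.3000 ms
Proportion correct = 10/11
IES = 617.3000 / (10/11) = 679.030 ms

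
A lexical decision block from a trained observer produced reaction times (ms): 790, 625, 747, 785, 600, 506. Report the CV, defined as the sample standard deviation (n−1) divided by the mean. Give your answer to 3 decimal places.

0.172

n = 6, Σ = 4053, M = 675.5000
Σ(x−M)² = 67193.500; s = √(67193.500/5) = 115.9254
CV = 115.9254 / 675.5000 = 0.17161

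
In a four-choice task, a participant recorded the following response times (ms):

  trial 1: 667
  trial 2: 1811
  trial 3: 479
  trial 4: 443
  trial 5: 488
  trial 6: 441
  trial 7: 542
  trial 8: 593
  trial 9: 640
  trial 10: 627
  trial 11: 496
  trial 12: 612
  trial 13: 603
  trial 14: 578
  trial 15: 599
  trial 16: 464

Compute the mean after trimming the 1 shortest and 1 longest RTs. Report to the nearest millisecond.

559 ms

Sorted: 441, 443, 464, 479, 488, 496, 542, 578, 593, 599, 603, 612, 627, 640, 667, 1811
Drop lowest 1 (441) and highest 1 (1811)
Remaining (n=14): Σ = 7831, mean = 7831/14 = 559.357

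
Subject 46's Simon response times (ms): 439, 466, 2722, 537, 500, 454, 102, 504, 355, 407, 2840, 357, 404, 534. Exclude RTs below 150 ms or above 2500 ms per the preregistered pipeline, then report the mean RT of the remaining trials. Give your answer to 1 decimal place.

Excluded: 102, 2722, 2840
Retained (n=11): Σ = 4957
Mean = 4957/11 = 450.6364

450.6 ms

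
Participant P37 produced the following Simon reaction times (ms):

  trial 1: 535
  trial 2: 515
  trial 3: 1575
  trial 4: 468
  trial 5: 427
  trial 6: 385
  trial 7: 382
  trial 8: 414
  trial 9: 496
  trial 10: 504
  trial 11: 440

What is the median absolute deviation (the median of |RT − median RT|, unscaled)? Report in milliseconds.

47 ms

Sorted: 382, 385, 414, 427, 440, 468, 496, 504, 515, 535, 1575 → median = 468
|x − 468|: 67, 47, 1107, 0, 41, 83, 86, 54, 28, 36, 28
Sorted deviations: 0, 28, 28, 36, 41, 47, 54, 67, 83, 86, 1107 → MAD = 47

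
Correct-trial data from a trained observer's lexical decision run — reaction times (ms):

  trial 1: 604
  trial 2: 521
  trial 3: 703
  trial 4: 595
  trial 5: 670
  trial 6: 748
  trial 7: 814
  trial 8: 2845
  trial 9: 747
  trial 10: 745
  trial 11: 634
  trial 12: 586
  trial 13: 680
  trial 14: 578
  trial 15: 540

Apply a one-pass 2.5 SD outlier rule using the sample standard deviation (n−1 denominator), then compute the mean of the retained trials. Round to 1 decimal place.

654.6 ms

n = 15, ΣRT = 12010, M = 800.667
Σ(x−M)² = 4579979.33; s = √(4579979.33/14) = 571.963
Cutoffs: 800.667 ± 2.5·571.963 → [-629.2, 2230.6]
Outside: 2845 → excluded.
Retained (n=14): Σ = 9165, mean = 9165/14 = 654.643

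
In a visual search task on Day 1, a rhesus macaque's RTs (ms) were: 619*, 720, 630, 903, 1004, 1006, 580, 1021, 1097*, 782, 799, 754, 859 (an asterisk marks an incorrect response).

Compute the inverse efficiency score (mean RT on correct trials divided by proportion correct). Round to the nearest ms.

973 ms

Correct trials (n=11): 720, 630, 903, 1004, 1006, 580, 1021, 782, 799, 754, 859
Mean correct RT = 9058/11 = 823.4545 ms
Proportion correct = 11/13
IES = 823.4545 / (11/13) = 973.174 ms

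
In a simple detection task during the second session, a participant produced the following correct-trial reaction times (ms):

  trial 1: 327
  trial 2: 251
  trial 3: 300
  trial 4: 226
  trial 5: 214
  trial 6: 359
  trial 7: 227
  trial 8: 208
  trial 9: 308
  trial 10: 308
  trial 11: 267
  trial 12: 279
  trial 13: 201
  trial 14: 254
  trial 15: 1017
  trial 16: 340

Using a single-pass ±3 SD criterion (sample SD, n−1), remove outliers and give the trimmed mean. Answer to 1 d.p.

271.3 ms

n = 16, ΣRT = 5086, M = 317.875
Σ(x−M)² = 557427.75; s = √(557427.75/15) = 192.774
Cutoffs: 317.875 ± 3·192.774 → [-260.4, 896.2]
Outside: 1017 → excluded.
Retained (n=15): Σ = 4069, mean = 4069/15 = 271.267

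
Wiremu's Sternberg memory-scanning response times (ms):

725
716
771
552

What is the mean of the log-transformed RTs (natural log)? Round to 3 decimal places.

6.530

ln(RT): 6.5862, 6.5737, 6.6477, 6.3135
Σ ln(RT) = 26.1211
Mean = 26.1211/4 = 6.53027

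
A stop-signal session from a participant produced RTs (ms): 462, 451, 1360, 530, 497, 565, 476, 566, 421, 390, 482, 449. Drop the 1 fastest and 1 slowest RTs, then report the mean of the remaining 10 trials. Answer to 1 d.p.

Sorted: 390, 421, 449, 451, 462, 476, 482, 497, 530, 565, 566, 1360
Drop lowest 1 (390) and highest 1 (1360)
Remaining (n=10): Σ = 4899, mean = 4899/10 = 489.900

489.9 ms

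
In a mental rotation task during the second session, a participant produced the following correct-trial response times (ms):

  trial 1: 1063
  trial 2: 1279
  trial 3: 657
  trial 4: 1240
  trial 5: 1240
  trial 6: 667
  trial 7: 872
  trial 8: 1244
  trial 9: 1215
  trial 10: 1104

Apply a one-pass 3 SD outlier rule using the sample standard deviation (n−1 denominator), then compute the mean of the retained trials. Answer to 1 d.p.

n = 10, ΣRT = 10581, M = 1058.100
Σ(x−M)² = 524752.90; s = √(524752.90/9) = 241.466
Cutoffs: 1058.100 ± 3·241.466 → [333.7, 1782.5]
No RTs fall outside the cutoffs; all 10 retained. Mean = 10581/10 = 1058.100

1058.1 ms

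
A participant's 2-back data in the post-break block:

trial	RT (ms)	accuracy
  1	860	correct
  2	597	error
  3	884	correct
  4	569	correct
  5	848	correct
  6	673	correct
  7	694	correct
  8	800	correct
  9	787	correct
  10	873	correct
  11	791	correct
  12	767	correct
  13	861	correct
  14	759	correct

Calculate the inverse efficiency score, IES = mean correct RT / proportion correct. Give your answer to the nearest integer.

842 ms

Correct trials (n=13): 860, 884, 569, 848, 673, 694, 800, 787, 873, 791, 767, 861, 759
Mean correct RT = 10166/13 = 782.0000 ms
Proportion correct = 13/14
IES = 782.0000 / (13/14) = 842.154 ms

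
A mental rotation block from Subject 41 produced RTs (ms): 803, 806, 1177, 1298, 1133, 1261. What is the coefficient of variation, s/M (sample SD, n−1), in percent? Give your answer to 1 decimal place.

n = 6, Σ = 6478, M = 1079.6667
Σ(x−M)² = 244307.333; s = √(244307.333/5) = 221.0463
CV = 221.0463 / 1079.6667 = 0.20474 = 20.474%

20.5%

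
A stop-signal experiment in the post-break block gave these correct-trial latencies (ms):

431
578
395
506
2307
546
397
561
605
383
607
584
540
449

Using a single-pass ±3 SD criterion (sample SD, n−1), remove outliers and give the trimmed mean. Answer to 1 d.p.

506.3 ms

n = 14, ΣRT = 8889, M = 634.929
Σ(x−M)² = 3096140.93; s = √(3096140.93/13) = 488.021
Cutoffs: 634.929 ± 3·488.021 → [-829.1, 2099.0]
Outside: 2307 → excluded.
Retained (n=13): Σ = 6582, mean = 6582/13 = 506.308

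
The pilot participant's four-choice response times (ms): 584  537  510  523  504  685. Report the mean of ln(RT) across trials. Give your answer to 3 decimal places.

ln(RT): 6.3699, 6.2860, 6.2344, 6.2596, 6.2226, 6.5294
Σ ln(RT) = 37.9019
Mean = 37.9019/6 = 6.31698

6.317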